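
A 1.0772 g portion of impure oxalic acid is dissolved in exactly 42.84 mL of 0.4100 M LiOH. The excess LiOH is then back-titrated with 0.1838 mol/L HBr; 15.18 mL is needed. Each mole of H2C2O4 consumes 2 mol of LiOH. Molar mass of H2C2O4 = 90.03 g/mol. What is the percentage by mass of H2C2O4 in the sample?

Total n(LiOH) added = 0.4100 x 0.04284 = 0.01756 mol.
n(HBr) used = 0.1838 x 0.01518 = 0.002790 mol, which equals the excess n(LiOH).
So n(LiOH) consumed by the sample = 0.01756 - 0.002790 = 0.01477 mol.
n(H2C2O4) = 0.01477 / 2 = 0.007387 mol.
mass H2C2O4 = 0.007387 x 90.03 = 0.6651 g, so %H2C2O4 = 0.6651/1.0772 x 100 = 61.7%.

61.7%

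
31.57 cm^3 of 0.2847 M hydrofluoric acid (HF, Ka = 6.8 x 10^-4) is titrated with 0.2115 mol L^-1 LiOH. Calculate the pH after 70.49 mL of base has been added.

12.76

n(acid) = 0.2847 x 0.03157 = 0.008988 mol; n(LiOH) added = 0.2115 x 0.07049 = 0.01491 mol.
Base is in excess by 0.01491 - 0.008988 = 0.005921 mol in a total volume of 0.1021 L.
[OH^-] = 0.005921/0.1021 = 0.05801 M, so pOH = 1.24 and pH = 14.00 - 1.24 = 12.76.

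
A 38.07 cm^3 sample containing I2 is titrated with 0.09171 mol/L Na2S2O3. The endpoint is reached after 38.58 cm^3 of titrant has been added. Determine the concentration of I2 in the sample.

0.0465 M

n(Na2S2O3) = 0.09171 x 0.03858 = 0.003538 mol.
From the balanced equation, 2 mol Na2S2O3 reacts with 1 mol I2, so n(I2) = 0.003538 x 1/2 = 0.001769 mol.
[I2] = 0.001769 / 0.03807 L = 0.0465 M.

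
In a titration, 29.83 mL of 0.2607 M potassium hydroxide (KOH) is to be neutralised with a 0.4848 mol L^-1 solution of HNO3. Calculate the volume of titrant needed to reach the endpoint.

16.0 mL

n(KOH) = 0.2607 mol/L x 0.02983 L = 0.007777 mol.
At equivalence n(HNO3) = n(KOH) = 0.007777 mol.
V(HNO3) = 0.007777 / 0.4848 = 0.01604 L = 16.0 mL.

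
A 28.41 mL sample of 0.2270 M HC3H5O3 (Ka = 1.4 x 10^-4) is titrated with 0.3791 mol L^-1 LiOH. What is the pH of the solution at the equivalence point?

8.50

n(HC3H5O3) = 0.2270 x 0.02841 = 0.006449 mol; V(LiOH) at equivalence = 0.006449/0.3791 = 0.01701 L.
At equivalence all the acid is converted to C3H5O3-; total volume = 0.02841 + 0.01701 = 0.04542 L, so [C3H5O3-] = 0.006449/0.04542 = 0.1420 M.
Kb = Kw/Ka = 1.0e-14 / 1.4 x 10^-4 = 7.14e-11.
[OH^-] = sqrt(Kb x [C3H5O3-]) = sqrt(7.14e-11 x 0.1420) = 3.18e-6 M.
pOH = 5.50, so pH = 14.00 - 5.50 = 8.50.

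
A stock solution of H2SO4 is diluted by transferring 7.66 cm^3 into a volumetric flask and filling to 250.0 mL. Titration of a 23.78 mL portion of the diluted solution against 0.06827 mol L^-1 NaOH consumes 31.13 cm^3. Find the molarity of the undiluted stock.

1.46 M

n(NaOH) = 0.06827 x 0.03113 = 0.002125 mol.
n(H2SO4) in the aliquot = 0.002125 x 1/2 = 0.001063 mol.
[diluted H2SO4] = 0.001063 / 0.02378 = 0.04469 M.
Dilution factor = 250.0/7.660 = 32.64, so [stock] = 0.04469 x 32.64 = 1.46 M.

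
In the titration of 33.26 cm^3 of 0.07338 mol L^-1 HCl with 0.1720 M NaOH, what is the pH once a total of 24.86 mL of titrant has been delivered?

n(acid) = 0.07338 x 0.03326 = 0.002441 mol; n(NaOH) added = 0.1720 x 0.02486 = 0.004276 mol.
Base is in excess by 0.004276 - 0.002441 = 0.001835 mol in a total volume of 0.05812 L.
[OH^-] = 0.001835/0.05812 = 0.03158 M, so pOH = 1.50 and pH = 14.00 - 1.50 = 12.50.

12.50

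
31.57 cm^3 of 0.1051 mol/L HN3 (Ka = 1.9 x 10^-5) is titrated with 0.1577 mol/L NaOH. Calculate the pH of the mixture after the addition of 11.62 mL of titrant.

4.81

Initial n(HN3) = 0.1051 x 0.03157 = 0.003318 mol.
n(NaOH) added = 0.1577 x 0.01162 = 0.001832 mol, converting that many moles of HN3 to N3-.
Remaining n(HN3) = 0.001486 mol; n(N3-) = 0.001832 mol.
By Henderson-Hasselbalch, pH = pKa + log([A^-]/[HA]) = 4.72 + log(0.001832/0.001486) = 4.72 + (+0.09) = 4.81.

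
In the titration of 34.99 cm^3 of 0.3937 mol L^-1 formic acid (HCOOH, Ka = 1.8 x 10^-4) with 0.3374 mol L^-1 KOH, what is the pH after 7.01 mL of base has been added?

3.06

Initial n(HCOOH) = 0.3937 x 0.03499 = 0.01378 mol.
n(KOH) added = 0.3374 x 0.007010 = 0.002365 mol, converting that many moles of HCOOH to HCOO-.
Remaining n(HCOOH) = 0.01141 mol; n(HCOO-) = 0.002365 mol.
By Henderson-Hasselbalch, pH = pKa + log([A^-]/[HA]) = 3.74 + log(0.002365/0.01141) = 3.74 + (-0.68) = 3.06.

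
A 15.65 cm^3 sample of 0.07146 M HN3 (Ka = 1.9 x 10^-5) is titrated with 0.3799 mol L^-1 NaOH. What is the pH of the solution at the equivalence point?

8.75

n(HN3) = 0.07146 x 0.01565 = 0.001118 mol; V(NaOH) at equivalence = 0.001118/0.3799 = 0.002944 L.
At equivalence all the acid is converted to N3-; total volume = 0.01565 + 0.002944 = 0.01859 L, so [N3-] = 0.001118/0.01859 = 0.06015 M.
Kb = Kw/Ka = 1.0e-14 / 1.9 x 10^-5 = 5.26e-10.
[OH^-] = sqrt(Kb x [N3-]) = sqrt(5.26e-10 x 0.06015) = 5.63e-6 M.
pOH = 5.25, so pH = 14.00 - 5.25 = 8.75.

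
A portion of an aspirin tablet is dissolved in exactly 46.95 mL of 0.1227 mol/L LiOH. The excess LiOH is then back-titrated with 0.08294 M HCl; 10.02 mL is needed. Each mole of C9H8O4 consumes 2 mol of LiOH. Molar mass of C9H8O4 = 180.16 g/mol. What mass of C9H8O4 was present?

0.444 g

Total n(LiOH) added = 0.1227 x 0.04695 = 0.005761 mol.
n(HCl) used = 0.08294 x 0.01002 = 0.0008311 mol, which equals the excess n(LiOH).
So n(LiOH) consumed by the sample = 0.005761 - 0.0008311 = 0.004930 mol.
n(C9H8O4) = 0.004930 / 2 = 0.002465 mol.
mass = 0.002465 mol x 180.16 g/mol = 0.444 g.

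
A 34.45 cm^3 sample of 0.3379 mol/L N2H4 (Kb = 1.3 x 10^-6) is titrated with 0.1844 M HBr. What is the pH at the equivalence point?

n(N2H4) = 0.3379 x 0.03445 = 0.01164 mol; V(HBr) at equivalence = 0.01164/0.1844 = 0.06313 L.
At equivalence the base is fully converted to N2H5+; total volume = 0.09758 L, so [N2H5+] = 0.01164/0.09758 = 0.1193 M.
Ka(N2H5+) = Kw/Kb = 1.0e-14 / 1.3 x 10^-6 = 7.69e-9.
[H^+] = sqrt(Ka x [N2H5+]) = sqrt(7.69e-9 x 0.1193) = 3.03e-5 M.
pH = -log(3.03e-5) = 4.52.

4.52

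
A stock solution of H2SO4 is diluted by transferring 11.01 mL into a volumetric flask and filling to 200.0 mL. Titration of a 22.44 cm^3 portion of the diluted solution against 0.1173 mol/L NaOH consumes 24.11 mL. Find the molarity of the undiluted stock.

1.14 M

n(NaOH) = 0.1173 x 0.02411 = 0.002828 mol.
n(H2SO4) in the aliquot = 0.002828 x 1/2 = 0.001414 mol.
[diluted H2SO4] = 0.001414 / 0.02244 = 0.06301 M.
Dilution factor = 200.0/11.01 = 18.17, so [stock] = 0.06301 x 18.17 = 1.14 M.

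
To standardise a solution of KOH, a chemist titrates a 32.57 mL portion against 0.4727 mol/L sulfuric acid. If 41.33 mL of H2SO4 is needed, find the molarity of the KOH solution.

1.20 M

n(H2SO4) delivered = 0.4727 x 0.04133 = 0.01954 mol.
The reaction is 2 KOH + 1 H2SO4, so n(KOH) = 0.01954 x 2/1 = 0.03907 mol.
[KOH] = 0.03907 mol / 0.03257 L = 1.20 M.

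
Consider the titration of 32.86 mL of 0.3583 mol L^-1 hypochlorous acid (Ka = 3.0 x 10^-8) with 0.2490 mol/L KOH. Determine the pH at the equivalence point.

n(HClO) = 0.3583 x 0.03286 = 0.01177 mol; V(KOH) at equivalence = 0.01177/0.2490 = 0.04728 L.
At equivalence all the acid is converted to ClO-; total volume = 0.03286 + 0.04728 = 0.08014 L, so [ClO-] = 0.01177/0.08014 = 0.1469 M.
Kb = Kw/Ka = 1.0e-14 / 3.0 x 10^-8 = 3.33e-7.
[OH^-] = sqrt(Kb x [ClO-]) = sqrt(3.33e-7 x 0.1469) = 0.000221 M.
pOH = 3.66, so pH = 14.00 - 3.66 = 10.34.

10.34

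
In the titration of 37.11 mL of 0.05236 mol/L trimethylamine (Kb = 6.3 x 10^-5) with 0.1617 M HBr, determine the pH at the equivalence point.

5.60

n((CH3)3N) = 0.05236 x 0.03711 = 0.001943 mol; V(HBr) at equivalence = 0.001943/0.1617 = 0.01202 L.
At equivalence the base is fully converted to (CH3)3NH+; total volume = 0.04913 L, so [(CH3)3NH+] = 0.001943/0.04913 = 0.03955 M.
Ka((CH3)3NH+) = Kw/Kb = 1.0e-14 / 6.3 x 10^-5 = 1.59e-10.
[H^+] = sqrt(Ka x [(CH3)3NH+]) = sqrt(1.59e-10 x 0.03955) = 2.51e-6 M.
pH = -log(2.51e-6) = 5.60.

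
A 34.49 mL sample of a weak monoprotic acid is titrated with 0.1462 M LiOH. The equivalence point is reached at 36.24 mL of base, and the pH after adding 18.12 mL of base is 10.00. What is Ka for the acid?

1.0 x 10^-10

18.12 mL is half of the equivalence volume, so this is the half-equivalence point where [HA] = [A^-].
At half-equivalence pH = pKa, so pKa = 10.00.
Ka = 10^(-10.00) = 1.0 x 10^-10.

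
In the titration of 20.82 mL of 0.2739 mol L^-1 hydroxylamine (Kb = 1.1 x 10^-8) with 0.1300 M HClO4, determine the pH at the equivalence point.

3.55

n(NH2OH) = 0.2739 x 0.02082 = 0.005703 mol; V(HClO4) at equivalence = 0.005703/0.1300 = 0.04387 L.
At equivalence the base is fully converted to NH3OH+; total volume = 0.06469 L, so [NH3OH+] = 0.005703/0.06469 = 0.08816 M.
Ka(NH3OH+) = Kw/Kb = 1.0e-14 / 1.1 x 10^-8 = 9.09e-7.
[H^+] = sqrt(Ka x [NH3OH+]) = sqrt(9.09e-7 x 0.08816) = 0.000283 M.
pH = -log(0.000283) = 3.55.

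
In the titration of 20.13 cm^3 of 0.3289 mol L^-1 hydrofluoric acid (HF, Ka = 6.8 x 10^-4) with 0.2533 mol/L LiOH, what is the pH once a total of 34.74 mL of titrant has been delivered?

n(acid) = 0.3289 x 0.02013 = 0.006621 mol; n(LiOH) added = 0.2533 x 0.03474 = 0.008800 mol.
Base is in excess by 0.008800 - 0.006621 = 0.002179 mol in a total volume of 0.05487 L.
[OH^-] = 0.002179/0.05487 = 0.03971 M, so pOH = 1.40 and pH = 14.00 - 1.40 = 12.60.

12.60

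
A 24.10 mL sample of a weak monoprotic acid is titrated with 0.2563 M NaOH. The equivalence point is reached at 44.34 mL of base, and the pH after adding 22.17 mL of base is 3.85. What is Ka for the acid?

22.17 mL is half of the equivalence volume, so this is the half-equivalence point where [HA] = [A^-].
At half-equivalence pH = pKa, so pKa = 3.85.
Ka = 10^(-3.85) = 1.4 x 10^-4.

1.4 x 10^-4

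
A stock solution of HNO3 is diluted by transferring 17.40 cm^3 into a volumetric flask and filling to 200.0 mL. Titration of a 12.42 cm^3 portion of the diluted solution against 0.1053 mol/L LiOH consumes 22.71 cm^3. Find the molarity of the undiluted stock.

2.21 M

n(LiOH) = 0.1053 x 0.02271 = 0.002391 mol.
n(HNO3) in the aliquot = 0.002391 mol.
[diluted HNO3] = 0.002391 / 0.01242 = 0.1925 M.
Dilution factor = 200.0/17.40 = 11.49, so [stock] = 0.1925 x 11.49 = 2.21 M.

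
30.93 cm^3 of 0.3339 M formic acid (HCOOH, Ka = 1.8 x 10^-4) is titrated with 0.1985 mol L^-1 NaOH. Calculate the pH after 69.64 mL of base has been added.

12.54

n(acid) = 0.3339 x 0.03093 = 0.01033 mol; n(NaOH) added = 0.1985 x 0.06964 = 0.01382 mol.
Base is in excess by 0.01382 - 0.01033 = 0.003496 mol in a total volume of 0.1006 L.
[OH^-] = 0.003496/0.1006 = 0.03476 M, so pOH = 1.46 and pH = 14.00 - 1.46 = 12.54.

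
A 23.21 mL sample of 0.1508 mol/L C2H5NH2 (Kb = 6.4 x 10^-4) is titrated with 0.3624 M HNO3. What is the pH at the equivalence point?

5.89

n(C2H5NH2) = 0.1508 x 0.02321 = 0.003500 mol; V(HNO3) at equivalence = 0.003500/0.3624 = 0.009658 L.
At equivalence the base is fully converted to C2H5NH3+; total volume = 0.03287 L, so [C2H5NH3+] = 0.003500/0.03287 = 0.1065 M.
Ka(C2H5NH3+) = Kw/Kb = 1.0e-14 / 6.4 x 10^-4 = 1.56e-11.
[H^+] = sqrt(Ka x [C2H5NH3+]) = sqrt(1.56e-11 x 0.1065) = 1.29e-6 M.
pH = -log(1.29e-6) = 5.89.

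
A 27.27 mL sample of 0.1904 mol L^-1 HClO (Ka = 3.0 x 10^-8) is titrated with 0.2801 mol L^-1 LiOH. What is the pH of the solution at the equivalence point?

n(HClO) = 0.1904 x 0.02727 = 0.005192 mol; V(LiOH) at equivalence = 0.005192/0.2801 = 0.01854 L.
At equivalence all the acid is converted to ClO-; total volume = 0.02727 + 0.01854 = 0.04581 L, so [ClO-] = 0.005192/0.04581 = 0.1133 M.
Kb = Kw/Ka = 1.0e-14 / 3.0 x 10^-8 = 3.33e-7.
[OH^-] = sqrt(Kb x [ClO-]) = sqrt(3.33e-7 x 0.1133) = 0.000194 M.
pOH = 3.71, so pH = 14.00 - 3.71 = 10.29.

10.29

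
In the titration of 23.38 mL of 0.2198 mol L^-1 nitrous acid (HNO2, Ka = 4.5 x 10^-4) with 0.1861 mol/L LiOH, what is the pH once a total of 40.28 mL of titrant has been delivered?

12.57

n(acid) = 0.2198 x 0.02338 = 0.005139 mol; n(LiOH) added = 0.1861 x 0.04028 = 0.007496 mol.
Base is in excess by 0.007496 - 0.005139 = 0.002357 mol in a total volume of 0.06366 L.
[OH^-] = 0.002357/0.06366 = 0.03703 M, so pOH = 1.43 and pH = 14.00 - 1.43 = 12.57.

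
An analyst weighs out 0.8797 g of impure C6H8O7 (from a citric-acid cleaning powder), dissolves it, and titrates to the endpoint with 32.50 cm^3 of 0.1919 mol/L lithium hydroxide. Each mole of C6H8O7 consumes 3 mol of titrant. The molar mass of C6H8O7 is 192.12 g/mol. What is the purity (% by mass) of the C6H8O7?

45.4%

n(LiOH) = 0.1919 x 0.03250 = 0.006237 mol.
n(C6H8O7) = 0.006237 / 3 = 0.002079 mol.
mass of C6H8O7 = 0.002079 x 192.12 = 0.3994 g.
% purity = 0.3994 / 0.8797 x 100 = 45.4%.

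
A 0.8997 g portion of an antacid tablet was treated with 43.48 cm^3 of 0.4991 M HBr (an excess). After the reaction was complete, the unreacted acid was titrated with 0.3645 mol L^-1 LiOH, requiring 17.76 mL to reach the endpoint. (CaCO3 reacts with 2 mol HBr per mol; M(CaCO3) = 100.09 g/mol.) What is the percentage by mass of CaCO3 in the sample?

Total n(HBr) added = 0.4991 x 0.04348 = 0.02170 mol.
n(LiOH) used = 0.3645 x 0.01776 = 0.006474 mol, which equals the excess n(HBr).
So n(HBr) consumed by the sample = 0.02170 - 0.006474 = 0.01523 mol.
n(CaCO3) = 0.01523 / 2 = 0.007614 mol.
mass CaCO3 = 0.007614 x 100.09 = 0.7621 g, so %CaCO3 = 0.7621/0.8997 x 100 = 84.7%.

84.7%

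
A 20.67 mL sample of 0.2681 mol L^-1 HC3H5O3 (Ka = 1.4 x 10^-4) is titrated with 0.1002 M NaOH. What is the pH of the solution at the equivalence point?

8.36

n(HC3H5O3) = 0.2681 x 0.02067 = 0.005542 mol; V(NaOH) at equivalence = 0.005542/0.1002 = 0.05531 L.
At equivalence all the acid is converted to C3H5O3-; total volume = 0.02067 + 0.05531 = 0.07598 L, so [C3H5O3-] = 0.005542/0.07598 = 0.07294 M.
Kb = Kw/Ka = 1.0e-14 / 1.4 x 10^-4 = 7.14e-11.
[OH^-] = sqrt(Kb x [C3H5O3-]) = sqrt(7.14e-11 x 0.07294) = 2.28e-6 M.
pOH = 5.64, so pH = 14.00 - 5.64 = 8.36.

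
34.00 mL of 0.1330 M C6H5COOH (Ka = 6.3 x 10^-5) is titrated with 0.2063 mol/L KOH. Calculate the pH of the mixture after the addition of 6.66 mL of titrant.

Initial n(C6H5COOH) = 0.1330 x 0.03400 = 0.004522 mol.
n(KOH) added = 0.2063 x 0.006660 = 0.001374 mol, converting that many moles of C6H5COOH to C6H5COO-.
Remaining n(C6H5COOH) = 0.003148 mol; n(C6H5COO-) = 0.001374 mol.
By Henderson-Hasselbalch, pH = pKa + log([A^-]/[HA]) = 4.20 + log(0.001374/0.003148) = 4.20 + (-0.36) = 3.84.

3.84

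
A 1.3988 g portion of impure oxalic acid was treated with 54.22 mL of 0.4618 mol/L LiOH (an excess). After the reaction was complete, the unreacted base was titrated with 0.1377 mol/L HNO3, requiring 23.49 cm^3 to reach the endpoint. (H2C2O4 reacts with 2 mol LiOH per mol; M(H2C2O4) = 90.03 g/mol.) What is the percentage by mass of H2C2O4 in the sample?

70.2%

Total n(LiOH) added = 0.4618 x 0.05422 = 0.02504 mol.
n(HNO3) used = 0.1377 x 0.02349 = 0.003235 mol, which equals the excess n(LiOH).
So n(LiOH) consumed by the sample = 0.02504 - 0.003235 = 0.02180 mol.
n(H2C2O4) = 0.02180 / 2 = 0.01090 mol.
mass H2C2O4 = 0.01090 x 90.03 = 0.9815 g, so %H2C2O4 = 0.9815/1.3988 x 100 = 70.2%.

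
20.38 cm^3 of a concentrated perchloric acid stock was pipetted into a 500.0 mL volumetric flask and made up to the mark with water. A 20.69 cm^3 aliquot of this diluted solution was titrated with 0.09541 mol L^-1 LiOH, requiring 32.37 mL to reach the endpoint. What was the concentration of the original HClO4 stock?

n(LiOH) = 0.09541 x 0.03237 = 0.003088 mol.
n(HClO4) in the aliquot = 0.003088 mol.
[diluted HClO4] = 0.003088 / 0.02069 = 0.1493 M.
Dilution factor = 500.0/20.38 = 24.53, so [stock] = 0.1493 x 24.53 = 3.66 M.

3.66 M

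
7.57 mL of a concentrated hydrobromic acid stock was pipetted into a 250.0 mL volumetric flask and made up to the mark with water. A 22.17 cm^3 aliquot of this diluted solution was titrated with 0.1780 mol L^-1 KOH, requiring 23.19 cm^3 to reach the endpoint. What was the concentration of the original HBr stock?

6.15 M

n(KOH) = 0.1780 x 0.02319 = 0.004128 mol.
n(HBr) in the aliquot = 0.004128 mol.
[diluted HBr] = 0.004128 / 0.02217 = 0.1862 M.
Dilution factor = 250.0/7.570 = 33.03, so [stock] = 0.1862 x 33.03 = 6.15 M.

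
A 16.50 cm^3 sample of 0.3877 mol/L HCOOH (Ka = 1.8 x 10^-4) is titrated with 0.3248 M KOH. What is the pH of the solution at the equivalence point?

8.50

n(HCOOH) = 0.3877 x 0.01650 = 0.006397 mol; V(KOH) at equivalence = 0.006397/0.3248 = 0.01970 L.
At equivalence all the acid is converted to HCOO-; total volume = 0.01650 + 0.01970 = 0.03620 L, so [HCOO-] = 0.006397/0.03620 = 0.1767 M.
Kb = Kw/Ka = 1.0e-14 / 1.8 x 10^-4 = 5.56e-11.
[OH^-] = sqrt(Kb x [HCOO-]) = sqrt(5.56e-11 x 0.1767) = 3.13e-6 M.
pOH = 5.50, so pH = 14.00 - 5.50 = 8.50.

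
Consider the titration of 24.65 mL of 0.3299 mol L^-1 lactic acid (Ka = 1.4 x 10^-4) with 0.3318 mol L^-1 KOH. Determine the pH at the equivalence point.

n(HC3H5O3) = 0.3299 x 0.02465 = 0.008132 mol; V(KOH) at equivalence = 0.008132/0.3318 = 0.02451 L.
At equivalence all the acid is converted to C3H5O3-; total volume = 0.02465 + 0.02451 = 0.04916 L, so [C3H5O3-] = 0.008132/0.04916 = 0.1654 M.
Kb = Kw/Ka = 1.0e-14 / 1.4 x 10^-4 = 7.14e-11.
[OH^-] = sqrt(Kb x [C3H5O3-]) = sqrt(7.14e-11 x 0.1654) = 3.44e-6 M.
pOH = 5.46, so pH = 14.00 - 5.46 = 8.54.

8.54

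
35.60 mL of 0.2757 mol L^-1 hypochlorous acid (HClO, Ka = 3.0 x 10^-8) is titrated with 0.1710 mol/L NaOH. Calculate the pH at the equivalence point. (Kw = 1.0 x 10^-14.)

n(HClO) = 0.2757 x 0.03560 = 0.009815 mol; V(NaOH) at equivalence = 0.009815/0.1710 = 0.05740 L.
At equivalence all the acid is converted to ClO-; total volume = 0.03560 + 0.05740 = 0.09300 L, so [ClO-] = 0.009815/0.09300 = 0.1055 M.
Kb = Kw/Ka = 1.0e-14 / 3.0 x 10^-8 = 3.33e-7.
[OH^-] = sqrt(Kb x [ClO-]) = sqrt(3.33e-7 x 0.1055) = 0.000188 M.
pOH = 3.73, so pH = 14.00 - 3.73 = 10.27.

10.27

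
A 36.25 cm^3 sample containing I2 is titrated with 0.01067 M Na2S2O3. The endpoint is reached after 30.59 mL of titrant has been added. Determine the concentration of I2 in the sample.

n(Na2S2O3) = 0.01067 x 0.03059 = 0.0003264 mol.
From the balanced equation, 2 mol Na2S2O3 reacts with 1 mol I2, so n(I2) = 0.0003264 x 1/2 = 0.0001632 mol.
[I2] = 0.0001632 / 0.03625 L = 0.00450 M.

0.00450 M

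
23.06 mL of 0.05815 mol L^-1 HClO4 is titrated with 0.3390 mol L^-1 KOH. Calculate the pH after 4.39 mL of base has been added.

11.73

n(acid) = 0.05815 x 0.02306 = 0.001341 mol; n(KOH) added = 0.3390 x 0.004390 = 0.001488 mol.
Base is in excess by 0.001488 - 0.001341 = 0.0001473 mol in a total volume of 0.02745 L.
[OH^-] = 0.0001473/0.02745 = 0.005365 M, so pOH = 2.27 and pH = 14.00 - 2.27 = 11.73.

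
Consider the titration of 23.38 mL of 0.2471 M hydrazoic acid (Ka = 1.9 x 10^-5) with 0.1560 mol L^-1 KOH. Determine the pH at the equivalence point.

8.85

n(HN3) = 0.2471 x 0.02338 = 0.005777 mol; V(KOH) at equivalence = 0.005777/0.1560 = 0.03703 L.
At equivalence all the acid is converted to N3-; total volume = 0.02338 + 0.03703 = 0.06041 L, so [N3-] = 0.005777/0.06041 = 0.09563 M.
Kb = Kw/Ka = 1.0e-14 / 1.9 x 10^-5 = 5.26e-10.
[OH^-] = sqrt(Kb x [N3-]) = sqrt(5.26e-10 x 0.09563) = 7.09e-6 M.
pOH = 5.15, so pH = 14.00 - 5.15 = 8.85.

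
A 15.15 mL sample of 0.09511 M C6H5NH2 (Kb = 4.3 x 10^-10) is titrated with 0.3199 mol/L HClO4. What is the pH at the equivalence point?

2.88

n(C6H5NH2) = 0.09511 x 0.01515 = 0.001441 mol; V(HClO4) at equivalence = 0.001441/0.3199 = 0.004504 L.
At equivalence the base is fully converted to C6H5NH3+; total volume = 0.01965 L, so [C6H5NH3+] = 0.001441/0.01965 = 0.07331 M.
Ka(C6H5NH3+) = Kw/Kb = 1.0e-14 / 4.3 x 10^-10 = 2.33e-5.
[H^+] = sqrt(Ka x [C6H5NH3+]) = sqrt(2.33e-5 x 0.07331) = 0.00131 M.
pH = -log(0.00131) = 2.88.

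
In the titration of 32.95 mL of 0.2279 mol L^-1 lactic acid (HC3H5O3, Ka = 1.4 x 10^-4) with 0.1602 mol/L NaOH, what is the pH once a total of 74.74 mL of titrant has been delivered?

12.62

n(acid) = 0.2279 x 0.03295 = 0.007509 mol; n(NaOH) added = 0.1602 x 0.07474 = 0.01197 mol.
Base is in excess by 0.01197 - 0.007509 = 0.004464 mol in a total volume of 0.1077 L.
[OH^-] = 0.004464/0.1077 = 0.04145 M, so pOH = 1.38 and pH = 14.00 - 1.38 = 12.62.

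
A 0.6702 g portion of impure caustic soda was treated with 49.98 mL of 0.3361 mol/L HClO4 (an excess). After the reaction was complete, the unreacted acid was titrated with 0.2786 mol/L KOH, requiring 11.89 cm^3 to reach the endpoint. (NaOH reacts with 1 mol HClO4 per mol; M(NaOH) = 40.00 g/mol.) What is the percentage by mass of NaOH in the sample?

Total n(HClO4) added = 0.3361 x 0.04998 = 0.01680 mol.
n(KOH) used = 0.2786 x 0.01189 = 0.003313 mol, which equals the excess n(HClO4).
So n(HClO4) consumed by the sample = 0.01680 - 0.003313 = 0.01349 mol.
n(NaOH) = 0.01349 / 1 = 0.01349 mol.
mass NaOH = 0.01349 x 40.00 = 0.5394 g, so %NaOH = 0.5394/0.6702 x 100 = 80.5%.

80.5%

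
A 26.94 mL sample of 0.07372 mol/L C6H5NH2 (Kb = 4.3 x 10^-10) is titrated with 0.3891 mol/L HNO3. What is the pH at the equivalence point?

n(C6H5NH2) = 0.07372 x 0.02694 = 0.001986 mol; V(HNO3) at equivalence = 0.001986/0.3891 = 0.005104 L.
At equivalence the base is fully converted to C6H5NH3+; total volume = 0.03204 L, so [C6H5NH3+] = 0.001986/0.03204 = 0.06198 M.
Ka(C6H5NH3+) = Kw/Kb = 1.0e-14 / 4.3 x 10^-10 = 2.33e-5.
[H^+] = sqrt(Ka x [C6H5NH3+]) = sqrt(2.33e-5 x 0.06198) = 0.00120 M.
pH = -log(0.00120) = 2.92.

2.92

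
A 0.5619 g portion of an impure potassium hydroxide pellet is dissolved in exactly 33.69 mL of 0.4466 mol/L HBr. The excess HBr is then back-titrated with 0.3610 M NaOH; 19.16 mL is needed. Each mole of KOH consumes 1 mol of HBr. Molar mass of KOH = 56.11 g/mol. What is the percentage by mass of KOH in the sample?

Total n(HBr) added = 0.4466 x 0.03369 = 0.01505 mol.
n(NaOH) used = 0.3610 x 0.01916 = 0.006917 mol, which equals the excess n(HBr).
So n(HBr) consumed by the sample = 0.01505 - 0.006917 = 0.008129 mol.
n(KOH) = 0.008129 / 1 = 0.008129 mol.
mass KOH = 0.008129 x 56.11 = 0.4561 g, so %KOH = 0.4561/0.5619 x 100 = 81.2%.

81.2%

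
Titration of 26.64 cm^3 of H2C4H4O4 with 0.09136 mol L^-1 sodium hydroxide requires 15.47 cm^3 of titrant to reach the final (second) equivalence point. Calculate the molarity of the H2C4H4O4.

0.0265 M

n(NaOH) = 0.09136 x 0.01547 = 0.001413 mol.
At the final (second) equivalence point, 2 mol OH^- react per mol H2C4H4O4, so n(H2C4H4O4) = 0.001413 / 2 = 0.0007067 mol.
[H2C4H4O4] = 0.0007067 / 0.02664 L = 0.0265 M.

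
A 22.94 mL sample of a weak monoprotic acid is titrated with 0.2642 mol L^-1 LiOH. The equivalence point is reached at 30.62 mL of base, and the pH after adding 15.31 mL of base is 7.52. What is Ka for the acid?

15.31 mL is half of the equivalence volume, so this is the half-equivalence point where [HA] = [A^-].
At half-equivalence pH = pKa, so pKa = 7.52.
Ka = 10^(-7.52) = 3.0 x 10^-8.

3.0 x 10^-8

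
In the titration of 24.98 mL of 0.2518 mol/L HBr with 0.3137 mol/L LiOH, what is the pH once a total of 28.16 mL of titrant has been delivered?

n(acid) = 0.2518 x 0.02498 = 0.006290 mol; n(LiOH) added = 0.3137 x 0.02816 = 0.008834 mol.
Base is in excess by 0.008834 - 0.006290 = 0.002544 mol in a total volume of 0.05314 L.
[OH^-] = 0.002544/0.05314 = 0.04787 M, so pOH = 1.32 and pH = 14.00 - 1.32 = 12.68.

12.68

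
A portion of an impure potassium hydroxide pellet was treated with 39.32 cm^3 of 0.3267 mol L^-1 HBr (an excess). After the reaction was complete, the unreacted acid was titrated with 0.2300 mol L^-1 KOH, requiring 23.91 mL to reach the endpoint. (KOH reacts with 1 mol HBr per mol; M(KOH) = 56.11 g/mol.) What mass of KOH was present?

0.412 g

Total n(HBr) added = 0.3267 x 0.03932 = 0.01285 mol.
n(KOH) used = 0.2300 x 0.02391 = 0.005499 mol, which equals the excess n(HBr).
So n(HBr) consumed by the sample = 0.01285 - 0.005499 = 0.007347 mol.
n(KOH) = 0.007347 / 1 = 0.007347 mol.
mass = 0.007347 mol x 56.11 g/mol = 0.412 g.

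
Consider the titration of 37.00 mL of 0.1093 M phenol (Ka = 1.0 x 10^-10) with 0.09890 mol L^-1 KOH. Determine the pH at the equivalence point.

11.36

n(C6H5OH) = 0.1093 x 0.03700 = 0.004044 mol; V(KOH) at equivalence = 0.004044/0.09890 = 0.04089 L.
At equivalence all the acid is converted to C6H5O-; total volume = 0.03700 + 0.04089 = 0.07789 L, so [C6H5O-] = 0.004044/0.07789 = 0.05192 M.
Kb = Kw/Ka = 1.0e-14 / 1.0 x 10^-10 = 0.000100.
[OH^-] = sqrt(Kb x [C6H5O-]) = sqrt(0.000100 x 0.05192) = 0.00228 M.
pOH = 2.64, so pH = 14.00 - 2.64 = 11.36.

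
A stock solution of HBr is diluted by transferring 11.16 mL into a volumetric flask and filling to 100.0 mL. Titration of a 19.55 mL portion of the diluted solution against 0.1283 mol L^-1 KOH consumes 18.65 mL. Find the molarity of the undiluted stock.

n(KOH) = 0.1283 x 0.01865 = 0.002393 mol.
n(HBr) in the aliquot = 0.002393 mol.
[diluted HBr] = 0.002393 / 0.01955 = 0.1224 M.
Dilution factor = 100.0/11.16 = 8.961, so [stock] = 0.1224 x 8.961 = 1.10 M.

1.10 M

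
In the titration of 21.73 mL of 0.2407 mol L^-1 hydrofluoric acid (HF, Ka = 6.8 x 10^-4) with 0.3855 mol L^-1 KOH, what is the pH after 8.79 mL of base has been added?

3.43

Initial n(HF) = 0.2407 x 0.02173 = 0.005230 mol.
n(KOH) added = 0.3855 x 0.008790 = 0.003389 mol, converting that many moles of HF to F-.
Remaining n(HF) = 0.001842 mol; n(F-) = 0.003389 mol.
By Henderson-Hasselbalch, pH = pKa + log([A^-]/[HA]) = 3.17 + log(0.003389/0.001842) = 3.17 + (+0.26) = 3.43.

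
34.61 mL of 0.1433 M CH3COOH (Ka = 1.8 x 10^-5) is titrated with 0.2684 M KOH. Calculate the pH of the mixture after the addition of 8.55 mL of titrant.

4.68

Initial n(CH3COOH) = 0.1433 x 0.03461 = 0.004960 mol.
n(KOH) added = 0.2684 x 0.008550 = 0.002295 mol, converting that many moles of CH3COOH to CH3COO-.
Remaining n(CH3COOH) = 0.002665 mol; n(CH3COO-) = 0.002295 mol.
By Henderson-Hasselbalch, pH = pKa + log([A^-]/[HA]) = 4.74 + log(0.002295/0.002665) = 4.74 + (-0.06) = 4.68.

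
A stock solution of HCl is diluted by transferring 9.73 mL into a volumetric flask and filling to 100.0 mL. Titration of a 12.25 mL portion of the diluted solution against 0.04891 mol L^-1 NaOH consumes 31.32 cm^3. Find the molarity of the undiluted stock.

1.29 M

n(NaOH) = 0.04891 x 0.03132 = 0.001532 mol.
n(HCl) in the aliquot = 0.001532 mol.
[diluted HCl] = 0.001532 / 0.01225 = 0.1250 M.
Dilution factor = 100.0/9.730 = 10.28, so [stock] = 0.1250 x 10.28 = 1.29 M.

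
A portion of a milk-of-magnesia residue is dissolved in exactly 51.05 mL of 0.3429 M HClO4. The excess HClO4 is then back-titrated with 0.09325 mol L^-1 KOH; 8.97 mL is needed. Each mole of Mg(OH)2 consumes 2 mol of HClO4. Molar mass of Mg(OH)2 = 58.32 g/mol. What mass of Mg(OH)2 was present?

0.486 g

Total n(HClO4) added = 0.3429 x 0.05105 = 0.01751 mol.
n(KOH) used = 0.09325 x 0.008970 = 0.0008365 mol, which equals the excess n(HClO4).
So n(HClO4) consumed by the sample = 0.01751 - 0.0008365 = 0.01667 mol.
n(Mg(OH)2) = 0.01667 / 2 = 0.008334 mol.
mass = 0.008334 mol x 58.32 g/mol = 0.486 g.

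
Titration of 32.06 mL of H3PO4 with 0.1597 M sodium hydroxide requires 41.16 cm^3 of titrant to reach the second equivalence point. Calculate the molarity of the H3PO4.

0.103 M

n(NaOH) = 0.1597 x 0.04116 = 0.006573 mol.
At the second equivalence point, 2 mol OH^- react per mol H3PO4, so n(H3PO4) = 0.006573 / 2 = 0.003287 mol.
[H3PO4] = 0.003287 / 0.03206 L = 0.103 M.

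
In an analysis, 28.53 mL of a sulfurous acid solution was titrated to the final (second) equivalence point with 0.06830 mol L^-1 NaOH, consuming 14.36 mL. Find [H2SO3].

n(NaOH) = 0.06830 x 0.01436 = 0.0009808 mol.
At the final (second) equivalence point, 2 mol OH^- react per mol H2SO3, so n(H2SO3) = 0.0009808 / 2 = 0.0004904 mol.
[H2SO3] = 0.0004904 / 0.02853 L = 0.0172 M.

0.0172 M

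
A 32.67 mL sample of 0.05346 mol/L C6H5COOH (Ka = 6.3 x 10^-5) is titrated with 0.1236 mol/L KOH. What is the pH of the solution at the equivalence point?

8.39

n(C6H5COOH) = 0.05346 x 0.03267 = 0.001747 mol; V(KOH) at equivalence = 0.001747/0.1236 = 0.01413 L.
At equivalence all the acid is converted to C6H5COO-; total volume = 0.03267 + 0.01413 = 0.04680 L, so [C6H5COO-] = 0.001747/0.04680 = 0.03732 M.
Kb = Kw/Ka = 1.0e-14 / 6.3 x 10^-5 = 1.59e-10.
[OH^-] = sqrt(Kb x [C6H5COO-]) = sqrt(1.59e-10 x 0.03732) = 2.43e-6 M.
pOH = 5.61, so pH = 14.00 - 5.61 = 8.39.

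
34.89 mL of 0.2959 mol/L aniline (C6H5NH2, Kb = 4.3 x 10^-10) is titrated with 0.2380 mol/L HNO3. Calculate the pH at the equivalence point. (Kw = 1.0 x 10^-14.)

n(C6H5NH2) = 0.2959 x 0.03489 = 0.01032 mol; V(HNO3) at equivalence = 0.01032/0.2380 = 0.04338 L.
At equivalence the base is fully converted to C6H5NH3+; total volume = 0.07827 L, so [C6H5NH3+] = 0.01032/0.07827 = 0.1319 M.
Ka(C6H5NH3+) = Kw/Kb = 1.0e-14 / 4.3 x 10^-10 = 2.33e-5.
[H^+] = sqrt(Ka x [C6H5NH3+]) = sqrt(2.33e-5 x 0.1319) = 0.00175 M.
pH = -log(0.00175) = 2.76.

2.76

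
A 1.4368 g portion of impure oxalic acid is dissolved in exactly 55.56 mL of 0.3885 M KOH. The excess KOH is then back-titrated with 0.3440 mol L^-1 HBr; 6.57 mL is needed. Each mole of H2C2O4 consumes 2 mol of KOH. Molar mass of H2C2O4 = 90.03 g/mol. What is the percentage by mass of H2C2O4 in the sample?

Total n(KOH) added = 0.3885 x 0.05556 = 0.02159 mol.
n(HBr) used = 0.3440 x 0.006570 = 0.002260 mol, which equals the excess n(KOH).
So n(KOH) consumed by the sample = 0.02159 - 0.002260 = 0.01932 mol.
n(H2C2O4) = 0.01932 / 2 = 0.009662 mol.
mass H2C2O4 = 0.009662 x 90.03 = 0.8699 g, so %H2C2O4 = 0.8699/1.4368 x 100 = 60.5%.

60.5%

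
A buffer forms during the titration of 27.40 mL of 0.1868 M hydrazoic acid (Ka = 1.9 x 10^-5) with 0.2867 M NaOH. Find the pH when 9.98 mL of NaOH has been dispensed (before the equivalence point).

Initial n(HN3) = 0.1868 x 0.02740 = 0.005118 mol.
n(NaOH) added = 0.2867 x 0.009980 = 0.002861 mol, converting that many moles of HN3 to N3-.
Remaining n(HN3) = 0.002257 mol; n(N3-) = 0.002861 mol.
By Henderson-Hasselbalch, pH = pKa + log([A^-]/[HA]) = 4.72 + log(0.002861/0.002257) = 4.72 + (+0.10) = 4.82.

4.82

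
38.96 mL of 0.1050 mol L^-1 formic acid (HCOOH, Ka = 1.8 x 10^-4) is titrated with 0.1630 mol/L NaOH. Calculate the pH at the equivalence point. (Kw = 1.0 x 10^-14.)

n(HCOOH) = 0.1050 x 0.03896 = 0.004091 mol; V(NaOH) at equivalence = 0.004091/0.1630 = 0.02510 L.
At equivalence all the acid is converted to HCOO-; total volume = 0.03896 + 0.02510 = 0.06406 L, so [HCOO-] = 0.004091/0.06406 = 0.06386 M.
Kb = Kw/Ka = 1.0e-14 / 1.8 x 10^-4 = 5.56e-11.
[OH^-] = sqrt(Kb x [HCOO-]) = sqrt(5.56e-11 x 0.06386) = 1.88e-6 M.
pOH = 5.73, so pH = 14.00 - 5.73 = 8.27.

8.27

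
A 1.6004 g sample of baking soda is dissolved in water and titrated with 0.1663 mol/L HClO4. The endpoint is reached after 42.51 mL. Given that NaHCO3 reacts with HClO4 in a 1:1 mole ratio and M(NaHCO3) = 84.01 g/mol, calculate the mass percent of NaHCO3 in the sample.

n(HClO4) = 0.1663 x 0.04251 = 0.007069 mol.
n(NaHCO3) = 0.007069 / 1 = 0.007069 mol.
mass of NaHCO3 = 0.007069 x 84.01 = 0.5939 g.
% purity = 0.5939 / 1.6004 x 100 = 37.1%.

37.1%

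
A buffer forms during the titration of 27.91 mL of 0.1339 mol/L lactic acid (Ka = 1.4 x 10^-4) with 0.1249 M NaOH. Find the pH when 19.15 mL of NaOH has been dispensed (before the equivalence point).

4.10

Initial n(HC3H5O3) = 0.1339 x 0.02791 = 0.003737 mol.
n(NaOH) added = 0.1249 x 0.01915 = 0.002392 mol, converting that many moles of HC3H5O3 to C3H5O3-.
Remaining n(HC3H5O3) = 0.001345 mol; n(C3H5O3-) = 0.002392 mol.
By Henderson-Hasselbalch, pH = pKa + log([A^-]/[HA]) = 3.85 + log(0.002392/0.001345) = 3.85 + (+0.25) = 4.10.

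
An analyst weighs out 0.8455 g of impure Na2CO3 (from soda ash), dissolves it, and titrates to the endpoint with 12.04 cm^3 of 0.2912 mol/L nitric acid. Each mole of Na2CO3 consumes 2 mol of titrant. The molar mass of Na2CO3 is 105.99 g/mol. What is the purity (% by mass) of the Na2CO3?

22.0%

n(HNO3) = 0.2912 x 0.01204 = 0.003506 mol.
n(Na2CO3) = 0.003506 / 2 = 0.001753 mol.
mass of Na2CO3 = 0.001753 x 105.99 = 0.1858 g.
% purity = 0.1858 / 0.8455 x 100 = 22.0%.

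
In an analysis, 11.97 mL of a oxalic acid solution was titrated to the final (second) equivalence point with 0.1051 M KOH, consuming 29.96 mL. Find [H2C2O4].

0.132 M

n(KOH) = 0.1051 x 0.02996 = 0.003149 mol.
At the final (second) equivalence point, 2 mol OH^- react per mol H2C2O4, so n(H2C2O4) = 0.003149 / 2 = 0.001574 mol.
[H2C2O4] = 0.001574 / 0.01197 L = 0.132 M.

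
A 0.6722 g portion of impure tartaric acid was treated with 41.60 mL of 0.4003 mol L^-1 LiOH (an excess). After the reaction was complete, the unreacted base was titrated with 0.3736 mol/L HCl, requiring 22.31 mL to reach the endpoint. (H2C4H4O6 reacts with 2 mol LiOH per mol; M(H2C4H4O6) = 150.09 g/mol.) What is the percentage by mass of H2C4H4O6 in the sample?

92.9%

Total n(LiOH) added = 0.4003 x 0.04160 = 0.01665 mol.
n(HCl) used = 0.3736 x 0.02231 = 0.008335 mol, which equals the excess n(LiOH).
So n(LiOH) consumed by the sample = 0.01665 - 0.008335 = 0.008317 mol.
n(H2C4H4O6) = 0.008317 / 2 = 0.004159 mol.
mass H2C4H4O6 = 0.004159 x 150.09 = 0.6242 g, so %H2C4H4O6 = 0.6242/0.6722 x 100 = 92.9%.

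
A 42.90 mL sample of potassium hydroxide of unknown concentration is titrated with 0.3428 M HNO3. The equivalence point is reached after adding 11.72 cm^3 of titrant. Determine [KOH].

n(HNO3) delivered = 0.3428 x 0.01172 = 0.004018 mol.
For a 1:1 reaction, n(KOH) = 0.004018 mol.
[KOH] = 0.004018 mol / 0.04290 L = 0.0937 M.

0.0937 M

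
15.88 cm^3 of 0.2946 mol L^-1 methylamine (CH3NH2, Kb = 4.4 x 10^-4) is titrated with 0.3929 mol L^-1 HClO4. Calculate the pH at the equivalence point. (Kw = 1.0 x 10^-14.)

n(CH3NH2) = 0.2946 x 0.01588 = 0.004678 mol; V(HClO4) at equivalence = 0.004678/0.3929 = 0.01191 L.
At equivalence the base is fully converted to CH3NH3+; total volume = 0.02779 L, so [CH3NH3+] = 0.004678/0.02779 = 0.1684 M.
Ka(CH3NH3+) = Kw/Kb = 1.0e-14 / 4.4 x 10^-4 = 2.27e-11.
[H^+] = sqrt(Ka x [CH3NH3+]) = sqrt(2.27e-11 x 0.1684) = 1.96e-6 M.
pH = -log(1.96e-6) = 5.71.

5.71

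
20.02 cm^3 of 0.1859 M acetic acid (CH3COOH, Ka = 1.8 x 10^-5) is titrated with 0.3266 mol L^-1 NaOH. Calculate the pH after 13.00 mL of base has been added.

12.20

n(acid) = 0.1859 x 0.02002 = 0.003722 mol; n(NaOH) added = 0.3266 x 0.01300 = 0.004246 mol.
Base is in excess by 0.004246 - 0.003722 = 0.0005241 mol in a total volume of 0.03302 L.
[OH^-] = 0.0005241/0.03302 = 0.01587 M, so pOH = 1.80 and pH = 14.00 - 1.80 = 12.20.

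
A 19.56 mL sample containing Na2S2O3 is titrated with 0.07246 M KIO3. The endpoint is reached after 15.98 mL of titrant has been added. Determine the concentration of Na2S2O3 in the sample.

0.355 M

n(KIO3) = 0.07246 x 0.01598 = 0.001158 mol.
From the balanced equation, 1 mol KIO3 reacts with 6 mol Na2S2O3, so n(Na2S2O3) = 0.001158 x 6/1 = 0.006947 mol.
[Na2S2O3] = 0.006947 / 0.01956 L = 0.355 M.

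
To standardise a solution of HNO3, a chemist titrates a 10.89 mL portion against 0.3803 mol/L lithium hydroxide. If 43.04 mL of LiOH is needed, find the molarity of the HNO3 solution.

1.50 M

n(LiOH) delivered = 0.3803 x 0.04304 = 0.01637 mol.
For a 1:1 reaction, n(HNO3) = 0.01637 mol.
[HNO3] = 0.01637 mol / 0.01089 L = 1.50 M.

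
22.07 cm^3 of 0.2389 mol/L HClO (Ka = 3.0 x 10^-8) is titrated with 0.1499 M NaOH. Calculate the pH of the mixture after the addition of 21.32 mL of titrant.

Initial n(HClO) = 0.2389 x 0.02207 = 0.005273 mol.
n(NaOH) added = 0.1499 x 0.02132 = 0.003196 mol, converting that many moles of HClO to ClO-.
Remaining n(HClO) = 0.002077 mol; n(ClO-) = 0.003196 mol.
By Henderson-Hasselbalch, pH = pKa + log([A^-]/[HA]) = 7.52 + log(0.003196/0.002077) = 7.52 + (+0.19) = 7.71.

7.71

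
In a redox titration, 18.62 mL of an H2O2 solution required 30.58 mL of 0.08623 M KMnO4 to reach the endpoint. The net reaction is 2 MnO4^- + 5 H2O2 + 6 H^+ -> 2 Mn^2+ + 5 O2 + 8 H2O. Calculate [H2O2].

n(KMnO4) = 0.08623 x 0.03058 = 0.002637 mol.
From the balanced equation, 2 mol KMnO4 reacts with 5 mol H2O2, so n(H2O2) = 0.002637 x 5/2 = 0.006592 mol.
[H2O2] = 0.006592 / 0.01862 L = 0.354 M.

0.354 M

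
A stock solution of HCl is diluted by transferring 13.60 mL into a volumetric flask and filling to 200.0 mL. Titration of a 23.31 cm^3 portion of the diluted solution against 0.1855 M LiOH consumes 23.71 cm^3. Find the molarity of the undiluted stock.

n(LiOH) = 0.1855 x 0.02371 = 0.004398 mol.
n(HCl) in the aliquot = 0.004398 mol.
[diluted HCl] = 0.004398 / 0.02331 = 0.1887 M.
Dilution factor = 200.0/13.60 = 14.71, so [stock] = 0.1887 x 14.71 = 2.77 M.

2.77 M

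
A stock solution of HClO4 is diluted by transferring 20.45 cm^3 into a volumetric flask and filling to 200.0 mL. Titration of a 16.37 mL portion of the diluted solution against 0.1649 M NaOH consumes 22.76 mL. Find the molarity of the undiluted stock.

n(NaOH) = 0.1649 x 0.02276 = 0.003753 mol.
n(HClO4) in the aliquot = 0.003753 mol.
[diluted HClO4] = 0.003753 / 0.01637 = 0.2293 M.
Dilution factor = 200.0/20.45 = 9.780, so [stock] = 0.2293 x 9.780 = 2.24 M.

2.24 M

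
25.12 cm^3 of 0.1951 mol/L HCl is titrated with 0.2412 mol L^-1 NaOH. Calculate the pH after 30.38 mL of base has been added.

12.64

n(acid) = 0.1951 x 0.02512 = 0.004901 mol; n(NaOH) added = 0.2412 x 0.03038 = 0.007328 mol.
Base is in excess by 0.007328 - 0.004901 = 0.002427 mol in a total volume of 0.05550 L.
[OH^-] = 0.002427/0.05550 = 0.04373 M, so pOH = 1.36 and pH = 14.00 - 1.36 = 12.64.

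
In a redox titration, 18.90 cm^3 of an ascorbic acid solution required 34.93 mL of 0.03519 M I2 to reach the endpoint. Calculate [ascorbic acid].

0.0650 M

n(I2) = 0.03519 x 0.03493 = 0.001229 mol.
From the balanced equation, 1 mol I2 reacts with 1 mol ascorbic acid, so n(ascorbic acid) = 0.001229 x 1/1 = 0.001229 mol.
[ascorbic acid] = 0.001229 / 0.01890 L = 0.0650 M.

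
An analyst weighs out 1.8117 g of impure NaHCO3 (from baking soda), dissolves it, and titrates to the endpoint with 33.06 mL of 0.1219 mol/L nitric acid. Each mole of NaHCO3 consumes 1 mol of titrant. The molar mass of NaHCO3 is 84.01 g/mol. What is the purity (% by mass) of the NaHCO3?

18.7%

n(HNO3) = 0.1219 x 0.03306 = 0.004030 mol.
n(NaHCO3) = 0.004030 / 1 = 0.004030 mol.
mass of NaHCO3 = 0.004030 x 84.01 = 0.3386 g.
% purity = 0.3386 / 1.8117 x 100 = 18.7%.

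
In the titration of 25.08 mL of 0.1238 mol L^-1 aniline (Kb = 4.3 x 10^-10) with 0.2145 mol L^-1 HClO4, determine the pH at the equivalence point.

2.87

n(C6H5NH2) = 0.1238 x 0.02508 = 0.003105 mol; V(HClO4) at equivalence = 0.003105/0.2145 = 0.01448 L.
At equivalence the base is fully converted to C6H5NH3+; total volume = 0.03956 L, so [C6H5NH3+] = 0.003105/0.03956 = 0.07850 M.
Ka(C6H5NH3+) = Kw/Kb = 1.0e-14 / 4.3 x 10^-10 = 2.33e-5.
[H^+] = sqrt(Ka x [C6H5NH3+]) = sqrt(2.33e-5 x 0.07850) = 0.00135 M.
pH = -log(0.00135) = 2.87.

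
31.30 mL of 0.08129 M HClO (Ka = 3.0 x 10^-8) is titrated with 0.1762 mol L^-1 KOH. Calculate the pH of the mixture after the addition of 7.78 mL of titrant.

Initial n(HClO) = 0.08129 x 0.03130 = 0.002544 mol.
n(KOH) added = 0.1762 x 0.007780 = 0.001371 mol, converting that many moles of HClO to ClO-.
Remaining n(HClO) = 0.001174 mol; n(ClO-) = 0.001371 mol.
By Henderson-Hasselbalch, pH = pKa + log([A^-]/[HA]) = 7.52 + log(0.001371/0.001174) = 7.52 + (+0.07) = 7.59.

7.59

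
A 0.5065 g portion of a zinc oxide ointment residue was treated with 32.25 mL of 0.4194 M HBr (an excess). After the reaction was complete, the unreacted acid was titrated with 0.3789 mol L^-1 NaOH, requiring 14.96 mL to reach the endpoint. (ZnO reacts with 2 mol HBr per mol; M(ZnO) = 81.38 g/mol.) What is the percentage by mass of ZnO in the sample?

Total n(HBr) added = 0.4194 x 0.03225 = 0.01353 mol.
n(NaOH) used = 0.3789 x 0.01496 = 0.005668 mol, which equals the excess n(HBr).
So n(HBr) consumed by the sample = 0.01353 - 0.005668 = 0.007857 mol.
n(ZnO) = 0.007857 / 2 = 0.003929 mol.
mass ZnO = 0.003929 x 81.38 = 0.3197 g, so %ZnO = 0.3197/0.5065 x 100 = 63.1%.

63.1%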